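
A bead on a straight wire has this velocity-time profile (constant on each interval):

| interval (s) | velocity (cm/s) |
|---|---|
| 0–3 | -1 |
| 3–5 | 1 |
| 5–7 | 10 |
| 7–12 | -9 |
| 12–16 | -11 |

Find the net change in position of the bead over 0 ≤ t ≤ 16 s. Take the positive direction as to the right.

Displacement is the signed area under the v-t curve.
0–3 s: -1 × 3 = -3 cm
3–5 s: 1 × 2 = 2 cm
5–7 s: 10 × 2 = 20 cm
7–12 s: -9 × 5 = -45 cm
12–16 s: -11 × 4 = -44 cm
Net displacement = -70 cm

-70 cm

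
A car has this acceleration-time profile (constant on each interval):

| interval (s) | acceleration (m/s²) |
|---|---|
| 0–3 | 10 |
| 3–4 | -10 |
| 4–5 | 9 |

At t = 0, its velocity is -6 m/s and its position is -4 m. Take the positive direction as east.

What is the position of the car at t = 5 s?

On each constant-a segment, Δv = aΔt and Δx = v₀Δt + ½aΔt²; chain segment to segment.
0–3 s: v starts -6 m/s; Δx = -6·3 + ½·10·3² = 27 m; v ends 24 m/s.
3–4 s: v starts 24 m/s; Δx = 24·1 + ½·-10·1² = 19 m; v ends 14 m/s.
4–5 s: v starts 14 m/s; Δx = 14·1 + ½·9·1² = 18.5 m; v ends 23 m/s.
x(5) = -4 + Σ Δx = 60.5 m.

60.5 m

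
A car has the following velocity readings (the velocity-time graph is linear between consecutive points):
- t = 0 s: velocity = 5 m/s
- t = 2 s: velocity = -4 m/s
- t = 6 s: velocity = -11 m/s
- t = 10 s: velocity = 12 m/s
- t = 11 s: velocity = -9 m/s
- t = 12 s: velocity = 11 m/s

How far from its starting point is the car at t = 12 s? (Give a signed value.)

-24.5 m

Displacement is the signed area under the v-t curve.
0–2 s: ½(5 + -4)(2) = 1 m
2–6 s: ½(-4 + -11)(4) = -30 m
6–10 s: ½(-11 + 12)(4) = 2 m
10–11 s: ½(12 + -9)(1) = 1.5 m
11–12 s: ½(-9 + 11)(1) = 1 m
Net displacement = -24.5 m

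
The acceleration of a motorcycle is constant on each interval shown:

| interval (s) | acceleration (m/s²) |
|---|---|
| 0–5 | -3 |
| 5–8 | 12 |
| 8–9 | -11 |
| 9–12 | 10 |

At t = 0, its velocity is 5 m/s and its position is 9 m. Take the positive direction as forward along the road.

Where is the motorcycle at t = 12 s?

On each constant-a segment, Δv = aΔt and Δx = v₀Δt + ½aΔt²; chain segment to segment.
0–5 s: v starts 5 m/s; Δx = 5·5 + ½·-3·5² = -12.5 m; v ends -10 m/s.
5–8 s: v starts -10 m/s; Δx = -10·3 + ½·12·3² = 24 m; v ends 26 m/s.
8–9 s: v starts 26 m/s; Δx = 26·1 + ½·-11·1² = 20.5 m; v ends 15 m/s.
9–12 s: v starts 15 m/s; Δx = 15·3 + ½·10·3² = 90 m; v ends 45 m/s.
x(12) = 9 + Σ Δx = 131 m.

131 m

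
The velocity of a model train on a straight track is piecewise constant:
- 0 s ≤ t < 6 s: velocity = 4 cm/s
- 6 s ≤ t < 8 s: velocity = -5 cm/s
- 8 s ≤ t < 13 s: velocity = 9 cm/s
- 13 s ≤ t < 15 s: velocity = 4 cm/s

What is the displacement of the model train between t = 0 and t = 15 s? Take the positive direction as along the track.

67 cm

Displacement is the signed area under the v-t curve.
0–6 s: 4 × 6 = 24 cm
6–8 s: -5 × 2 = -10 cm
8–13 s: 9 × 5 = 45 cm
13–15 s: 4 × 2 = 8 cm
Net displacement = 67 cm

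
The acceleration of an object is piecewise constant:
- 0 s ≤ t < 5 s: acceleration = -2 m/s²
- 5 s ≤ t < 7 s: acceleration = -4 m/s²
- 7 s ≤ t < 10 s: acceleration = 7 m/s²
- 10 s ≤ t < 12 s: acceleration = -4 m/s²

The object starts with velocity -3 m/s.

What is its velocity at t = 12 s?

Δv equals the area under the a-t graph; then v = v₀ + Δv.
0–5 s: -2 × 5 = -10 m/s
5–7 s: -4 × 2 = -8 m/s
7–10 s: 7 × 3 = 21 m/s
10–12 s: -4 × 2 = -8 m/s
Δv = -5 m/s, so v(12) = -3 + (-5) = -8 m/s.

-8 m/s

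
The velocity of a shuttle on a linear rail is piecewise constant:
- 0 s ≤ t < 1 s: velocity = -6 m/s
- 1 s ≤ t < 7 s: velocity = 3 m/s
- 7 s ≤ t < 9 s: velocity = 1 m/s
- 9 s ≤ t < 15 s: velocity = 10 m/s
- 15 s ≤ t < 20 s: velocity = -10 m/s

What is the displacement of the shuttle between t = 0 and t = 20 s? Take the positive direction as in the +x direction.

Net displacement equals the area under the velocity-time graph (areas below the axis count negative).
0–1 s: -6 × 1 = -6 m
1–7 s: 3 × 6 = 18 m
7–9 s: 1 × 2 = 2 m
9–15 s: 10 × 6 = 60 m
15–20 s: -10 × 5 = -50 m
Net displacement = 24 m

24 m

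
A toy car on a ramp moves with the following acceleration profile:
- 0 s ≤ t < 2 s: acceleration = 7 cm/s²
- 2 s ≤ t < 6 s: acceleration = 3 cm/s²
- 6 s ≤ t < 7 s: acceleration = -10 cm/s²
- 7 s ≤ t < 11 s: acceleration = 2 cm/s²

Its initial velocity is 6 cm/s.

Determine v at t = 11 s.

30 cm/s

Δv equals the area under the a-t graph; then v = v₀ + Δv.
0–2 s: 7 × 2 = 14 cm/s
2–6 s: 3 × 4 = 12 cm/s
6–7 s: -10 × 1 = -10 cm/s
7–11 s: 2 × 4 = 8 cm/s
Δv = 24 cm/s, so v(11) = 6 + (24) = 30 cm/s.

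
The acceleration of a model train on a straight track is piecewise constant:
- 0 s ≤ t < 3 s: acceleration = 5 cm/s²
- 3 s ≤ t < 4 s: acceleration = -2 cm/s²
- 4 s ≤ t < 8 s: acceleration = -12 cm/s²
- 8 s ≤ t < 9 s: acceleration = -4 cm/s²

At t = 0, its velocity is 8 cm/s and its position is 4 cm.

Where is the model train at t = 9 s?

31.5 cm

On each constant-a segment, Δv = aΔt and Δx = v₀Δt + ½aΔt²; chain segment to segment.
0–3 s: v starts 8 cm/s; Δx = 8·3 + ½·5·3² = 46.5 cm; v ends 23 cm/s.
3–4 s: v starts 23 cm/s; Δx = 23·1 + ½·-2·1² = 22 cm; v ends 21 cm/s.
4–8 s: v starts 21 cm/s; Δx = 21·4 + ½·-12·4² = -12 cm; v ends -27 cm/s.
8–9 s: v starts -27 cm/s; Δx = -27·1 + ½·-4·1² = -29 cm; v ends -31 cm/s.
x(9) = 4 + Σ Δx = 31.5 cm.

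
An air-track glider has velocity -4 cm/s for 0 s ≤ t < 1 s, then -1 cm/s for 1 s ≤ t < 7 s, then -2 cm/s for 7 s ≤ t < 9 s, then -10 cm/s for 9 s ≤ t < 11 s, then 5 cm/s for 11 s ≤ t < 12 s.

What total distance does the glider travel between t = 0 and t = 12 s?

39 cm

Total distance travelled is ∫|v| dt — sum the magnitudes of each area piece.
0–1 s: |-4| × 1 = 4 cm
1–7 s: |-1| × 6 = 6 cm
7–9 s: |-2| × 2 = 4 cm
9–11 s: |-10| × 2 = 20 cm
11–12 s: |5| × 1 = 5 cm
Total distance = 39 cm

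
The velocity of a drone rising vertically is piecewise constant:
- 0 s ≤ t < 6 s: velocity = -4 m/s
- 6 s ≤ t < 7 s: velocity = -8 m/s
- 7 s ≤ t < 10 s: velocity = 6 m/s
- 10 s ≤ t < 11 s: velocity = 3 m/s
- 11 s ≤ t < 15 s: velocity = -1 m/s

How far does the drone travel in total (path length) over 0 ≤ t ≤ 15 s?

Total distance travelled is ∫|v| dt — sum the magnitudes of each area piece.
0–6 s: |-4| × 6 = 24 m
6–7 s: |-8| × 1 = 8 m
7–10 s: |6| × 3 = 18 m
10–11 s: |3| × 1 = 3 m
11–15 s: |-1| × 4 = 4 m
Total distance = 57 m

57 m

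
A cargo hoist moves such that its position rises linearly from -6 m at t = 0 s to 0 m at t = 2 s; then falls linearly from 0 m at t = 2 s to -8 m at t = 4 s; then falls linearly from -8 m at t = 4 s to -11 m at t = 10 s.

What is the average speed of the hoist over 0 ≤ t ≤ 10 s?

Average speed = (total path length)/(elapsed time); on a piecewise-linear x-t graph the path length is Σ|Δx|.
0–2 s: |Δx| = |0 − -6| = 6 m
2–4 s: |Δx| = |-8 − 0| = 8 m
4–10 s: |Δx| = |-11 − -8| = 3 m
Total path = 17 m; average speed = 17/10 = 1.7 m/s.

1.7 m/s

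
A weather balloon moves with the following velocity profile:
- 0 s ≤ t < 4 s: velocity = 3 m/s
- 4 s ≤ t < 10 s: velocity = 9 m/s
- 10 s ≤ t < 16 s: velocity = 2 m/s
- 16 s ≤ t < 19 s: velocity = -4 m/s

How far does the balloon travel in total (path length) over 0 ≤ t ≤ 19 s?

90 m

Total distance travelled is ∫|v| dt — sum the magnitudes of each area piece.
0–4 s: |3| × 4 = 12 m
4–10 s: |9| × 6 = 54 m
10–16 s: |2| × 6 = 12 m
16–19 s: |-4| × 3 = 12 m
Total distance = 90 m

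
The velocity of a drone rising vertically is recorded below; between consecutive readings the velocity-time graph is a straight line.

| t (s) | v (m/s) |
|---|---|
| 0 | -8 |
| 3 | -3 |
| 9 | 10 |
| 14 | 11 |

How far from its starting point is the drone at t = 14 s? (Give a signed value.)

Displacement is the signed area under the v-t curve.
0–3 s: ½(-8 + -3)(3) = -16.5 m
3–9 s: ½(-3 + 10)(6) = 21 m
9–14 s: ½(10 + 11)(5) = 52.5 m
Net displacement = 57 m

57 m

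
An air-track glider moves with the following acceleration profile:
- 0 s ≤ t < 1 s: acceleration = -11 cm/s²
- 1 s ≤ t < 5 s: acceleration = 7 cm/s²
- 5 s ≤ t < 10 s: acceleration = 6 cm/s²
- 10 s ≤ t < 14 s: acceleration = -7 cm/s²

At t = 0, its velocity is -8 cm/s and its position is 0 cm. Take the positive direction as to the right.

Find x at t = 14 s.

186.5 cm

On each constant-a segment, Δv = aΔt and Δx = v₀Δt + ½aΔt²; chain segment to segment.
0–1 s: v starts -8 cm/s; Δx = -8·1 + ½·-11·1² = -13.5 cm; v ends -19 cm/s.
1–5 s: v starts -19 cm/s; Δx = -19·4 + ½·7·4² = -20 cm; v ends 9 cm/s.
5–10 s: v starts 9 cm/s; Δx = 9·5 + ½·6·5² = 120 cm; v ends 39 cm/s.
10–14 s: v starts 39 cm/s; Δx = 39·4 + ½·-7·4² = 100 cm; v ends 11 cm/s.
x(14) = 0 + Σ Δx = 186.5 cm.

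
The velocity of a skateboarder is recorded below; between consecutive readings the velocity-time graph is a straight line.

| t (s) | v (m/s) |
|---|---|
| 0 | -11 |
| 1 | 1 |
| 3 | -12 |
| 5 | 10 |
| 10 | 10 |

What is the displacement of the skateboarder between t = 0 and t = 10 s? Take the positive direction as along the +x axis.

Net displacement equals the area under the velocity-time graph (areas below the axis count negative).
0–1 s: ½(-11 + 1)(1) = -5 m
1–3 s: ½(1 + -12)(2) = -11 m
3–5 s: ½(-12 + 10)(2) = -2 m
5–10 s: 10 × 5 = 50 m
Net displacement = 32 m

32 m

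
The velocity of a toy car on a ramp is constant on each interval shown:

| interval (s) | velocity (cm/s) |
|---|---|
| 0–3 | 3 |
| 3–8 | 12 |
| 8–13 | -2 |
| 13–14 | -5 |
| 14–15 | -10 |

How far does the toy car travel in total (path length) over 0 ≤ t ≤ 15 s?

Distance (not displacement) is the total path length: add the absolute areas under v-t.
0–3 s: |3| × 3 = 9 cm
3–8 s: |12| × 5 = 60 cm
8–13 s: |-2| × 5 = 10 cm
13–14 s: |-5| × 1 = 5 cm
14–15 s: |-10| × 1 = 10 cm
Total distance = 94 cm

94 cm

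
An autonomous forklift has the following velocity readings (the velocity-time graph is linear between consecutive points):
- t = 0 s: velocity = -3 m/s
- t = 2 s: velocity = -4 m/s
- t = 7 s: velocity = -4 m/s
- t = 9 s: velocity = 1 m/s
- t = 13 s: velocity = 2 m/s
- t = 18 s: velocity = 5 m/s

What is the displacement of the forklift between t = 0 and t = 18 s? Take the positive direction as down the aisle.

-6.5 m

Displacement is the signed area under the v-t curve.
0–2 s: ½(-3 + -4)(2) = -7 m
2–7 s: -4 × 5 = -20 m
7–9 s: ½(-4 + 1)(2) = -3 m
9–13 s: ½(1 + 2)(4) = 6 m
13–18 s: ½(2 + 5)(5) = 17.5 m
Net displacement = -6.5 m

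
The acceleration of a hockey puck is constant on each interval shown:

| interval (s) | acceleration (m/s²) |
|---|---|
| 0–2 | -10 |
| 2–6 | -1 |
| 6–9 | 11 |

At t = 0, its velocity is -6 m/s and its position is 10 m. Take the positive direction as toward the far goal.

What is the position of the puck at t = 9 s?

-174.5 m

On each constant-a segment, Δv = aΔt and Δx = v₀Δt + ½aΔt²; chain segment to segment.
0–2 s: v starts -6 m/s; Δx = -6·2 + ½·-10·2² = -32 m; v ends -26 m/s.
2–6 s: v starts -26 m/s; Δx = -26·4 + ½·-1·4² = -112 m; v ends -30 m/s.
6–9 s: v starts -30 m/s; Δx = -30·3 + ½·11·3² = -40.5 m; v ends 3 m/s.
x(9) = 10 + Σ Δx = -174.5 m.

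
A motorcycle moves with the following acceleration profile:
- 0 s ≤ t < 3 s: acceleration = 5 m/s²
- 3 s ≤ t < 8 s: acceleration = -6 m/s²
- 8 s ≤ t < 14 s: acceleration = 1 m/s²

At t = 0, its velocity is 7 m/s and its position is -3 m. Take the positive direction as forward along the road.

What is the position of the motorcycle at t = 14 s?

45.5 m

On each constant-a segment, Δv = aΔt and Δx = v₀Δt + ½aΔt²; chain segment to segment.
0–3 s: v starts 7 m/s; Δx = 7·3 + ½·5·3² = 43.5 m; v ends 22 m/s.
3–8 s: v starts 22 m/s; Δx = 22·5 + ½·-6·5² = 35 m; v ends -8 m/s.
8–14 s: v starts -8 m/s; Δx = -8·6 + ½·1·6² = -30 m; v ends -2 m/s.
x(14) = -3 + Σ Δx = 45.5 m.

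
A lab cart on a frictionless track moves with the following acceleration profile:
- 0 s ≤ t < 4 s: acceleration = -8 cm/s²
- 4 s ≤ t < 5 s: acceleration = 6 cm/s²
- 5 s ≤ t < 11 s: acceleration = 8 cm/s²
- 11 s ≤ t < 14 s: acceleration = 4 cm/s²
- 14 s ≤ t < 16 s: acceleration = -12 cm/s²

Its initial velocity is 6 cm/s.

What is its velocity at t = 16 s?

Δv equals the area under the a-t graph; then v = v₀ + Δv.
0–4 s: -8 × 4 = -32 cm/s
4–5 s: 6 × 1 = 6 cm/s
5–11 s: 8 × 6 = 48 cm/s
11–14 s: 4 × 3 = 12 cm/s
14–16 s: -12 × 2 = -24 cm/s
Δv = 10 cm/s, so v(16) = 6 + (10) = 16 cm/s.

16 cm/s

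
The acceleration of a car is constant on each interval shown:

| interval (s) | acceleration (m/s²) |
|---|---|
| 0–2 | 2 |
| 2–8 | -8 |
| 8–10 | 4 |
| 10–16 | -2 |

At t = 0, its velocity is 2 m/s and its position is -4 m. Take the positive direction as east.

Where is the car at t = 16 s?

-420 m

On each constant-a segment, Δv = aΔt and Δx = v₀Δt + ½aΔt²; chain segment to segment.
0–2 s: v starts 2 m/s; Δx = 2·2 + ½·2·2² = 8 m; v ends 6 m/s.
2–8 s: v starts 6 m/s; Δx = 6·6 + ½·-8·6² = -108 m; v ends -42 m/s.
8–10 s: v starts -42 m/s; Δx = -42·2 + ½·4·2² = -76 m; v ends -34 m/s.
10–16 s: v starts -34 m/s; Δx = -34·6 + ½·-2·6² = -240 m; v ends -46 m/s.
x(16) = -4 + Σ Δx = -420 m.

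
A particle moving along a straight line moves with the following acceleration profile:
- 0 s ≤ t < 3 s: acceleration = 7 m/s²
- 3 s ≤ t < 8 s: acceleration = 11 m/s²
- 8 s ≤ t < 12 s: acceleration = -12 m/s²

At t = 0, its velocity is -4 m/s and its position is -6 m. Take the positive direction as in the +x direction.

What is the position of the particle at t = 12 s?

On each constant-a segment, Δv = aΔt and Δx = v₀Δt + ½aΔt²; chain segment to segment.
0–3 s: v starts -4 m/s; Δx = -4·3 + ½·7·3² = 19.5 m; v ends 17 m/s.
3–8 s: v starts 17 m/s; Δx = 17·5 + ½·11·5² = 222.5 m; v ends 72 m/s.
8–12 s: v starts 72 m/s; Δx = 72·4 + ½·-12·4² = 192 m; v ends 24 m/s.
x(12) = -6 + Σ Δx = 428 m.

428 m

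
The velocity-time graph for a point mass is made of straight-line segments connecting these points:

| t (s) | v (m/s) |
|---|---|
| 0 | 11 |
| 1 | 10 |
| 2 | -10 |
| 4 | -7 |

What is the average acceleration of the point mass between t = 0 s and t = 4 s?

Average acceleration = Δv/Δt = (-7 − 11)/(4 − 0) = -4.5 m/s².

-4.5 m/s²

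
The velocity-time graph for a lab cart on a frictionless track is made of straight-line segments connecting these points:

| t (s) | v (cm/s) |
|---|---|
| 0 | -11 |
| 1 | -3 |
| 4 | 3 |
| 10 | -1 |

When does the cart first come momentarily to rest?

t = 2.5 s

v changes sign on 1–4 s (from -3 to 3); the graph is linear there, so v = 0 at t = 1 + (3)·(4 − 1)/(3 − -3) = 2.5 s.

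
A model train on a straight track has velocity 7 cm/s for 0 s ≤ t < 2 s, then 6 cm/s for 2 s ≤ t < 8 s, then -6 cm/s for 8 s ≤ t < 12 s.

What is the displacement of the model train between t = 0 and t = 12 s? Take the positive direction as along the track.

26 cm

Displacement is the signed area under the v-t curve.
0–2 s: 7 × 2 = 14 cm
2–8 s: 6 × 6 = 36 cm
8–12 s: -6 × 4 = -24 cm
Net displacement = 26 cm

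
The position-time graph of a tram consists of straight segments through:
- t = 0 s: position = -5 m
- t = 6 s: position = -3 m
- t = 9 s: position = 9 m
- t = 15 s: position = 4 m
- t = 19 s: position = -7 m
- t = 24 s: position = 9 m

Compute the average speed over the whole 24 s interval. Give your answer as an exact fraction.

Average speed = (total path length)/(elapsed time); on a piecewise-linear x-t graph the path length is Σ|Δx|.
0–6 s: |Δx| = |-3 − -5| = 2 m
6–9 s: |Δx| = |9 − -3| = 12 m
9–15 s: |Δx| = |4 − 9| = 5 m
15–19 s: |Δx| = |-7 − 4| = 11 m
19–24 s: |Δx| = |9 − -7| = 16 m
Total path = 46 m; average speed = 46/24 = 23/12 m/s.

23/12 m/s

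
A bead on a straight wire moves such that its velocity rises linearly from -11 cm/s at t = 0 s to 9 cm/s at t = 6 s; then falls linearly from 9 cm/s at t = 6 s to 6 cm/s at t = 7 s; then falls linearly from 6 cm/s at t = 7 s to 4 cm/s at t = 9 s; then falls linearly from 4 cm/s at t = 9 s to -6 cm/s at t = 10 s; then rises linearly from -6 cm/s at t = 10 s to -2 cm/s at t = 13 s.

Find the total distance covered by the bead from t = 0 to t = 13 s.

62.4 cm

Total distance travelled is ∫|v| dt — sum the magnitudes of each area piece.
0–6 s: v = 0 at t = 3.3 s; triangle areas 18.15 + 12.15 = 30.3 cm
6–7 s: |½(9 + 6)(1)| = 7.5 cm
7–9 s: |½(6 + 4)(2)| = 10 cm
9–10 s: v = 0 at t = 9.4 s; triangle areas 0.8 + 1.8 = 2.6 cm
10–13 s: |½(-6 + -2)(3)| = 12 cm
Total distance = 62.4 cm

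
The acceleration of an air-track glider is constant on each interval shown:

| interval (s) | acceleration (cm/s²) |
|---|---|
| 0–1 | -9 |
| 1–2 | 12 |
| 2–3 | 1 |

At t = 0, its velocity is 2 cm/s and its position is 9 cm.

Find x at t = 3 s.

On each constant-a segment, Δv = aΔt and Δx = v₀Δt + ½aΔt²; chain segment to segment.
0–1 s: v starts 2 cm/s; Δx = 2·1 + ½·-9·1² = -2.5 cm; v ends -7 cm/s.
1–2 s: v starts -7 cm/s; Δx = -7·1 + ½·12·1² = -1 cm; v ends 5 cm/s.
2–3 s: v starts 5 cm/s; Δx = 5·1 + ½·1·1² = 5.5 cm; v ends 6 cm/s.
x(3) = 9 + Σ Δx = 11 cm.

11 cm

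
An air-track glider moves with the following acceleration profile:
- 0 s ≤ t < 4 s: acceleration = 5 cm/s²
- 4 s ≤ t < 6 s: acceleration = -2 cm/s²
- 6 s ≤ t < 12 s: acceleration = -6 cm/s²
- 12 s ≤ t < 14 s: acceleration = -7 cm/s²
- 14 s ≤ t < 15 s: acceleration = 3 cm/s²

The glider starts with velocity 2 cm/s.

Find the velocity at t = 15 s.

-29 cm/s

Δv equals the area under the a-t graph; then v = v₀ + Δv.
0–4 s: 5 × 4 = 20 cm/s
4–6 s: -2 × 2 = -4 cm/s
6–12 s: -6 × 6 = -36 cm/s
12–14 s: -7 × 2 = -14 cm/s
14–15 s: 3 × 1 = 3 cm/s
Δv = -31 cm/s, so v(15) = 2 + (-31) = -29 cm/s.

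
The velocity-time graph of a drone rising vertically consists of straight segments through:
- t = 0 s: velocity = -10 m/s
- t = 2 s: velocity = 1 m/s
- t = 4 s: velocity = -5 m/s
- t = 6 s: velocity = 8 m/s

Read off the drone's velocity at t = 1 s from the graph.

On 0–2 s the graph is linear from -10 to 1 m/s: v(1) = -10 + (1 − -10)·(1 − 0)/(2 − 0) = -4.5 m/s.

-4.5 m/s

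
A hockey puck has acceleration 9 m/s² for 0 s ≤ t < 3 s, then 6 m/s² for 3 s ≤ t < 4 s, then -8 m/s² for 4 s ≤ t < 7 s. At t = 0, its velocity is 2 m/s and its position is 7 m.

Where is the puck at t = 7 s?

154.5 m

On each constant-a segment, Δv = aΔt and Δx = v₀Δt + ½aΔt²; chain segment to segment.
0–3 s: v starts 2 m/s; Δx = 2·3 + ½·9·3² = 46.5 m; v ends 29 m/s.
3–4 s: v starts 29 m/s; Δx = 29·1 + ½·6·1² = 32 m; v ends 35 m/s.
4–7 s: v starts 35 m/s; Δx = 35·3 + ½·-8·3² = 69 m; v ends 11 m/s.
x(7) = 7 + Σ Δx = 154.5 m.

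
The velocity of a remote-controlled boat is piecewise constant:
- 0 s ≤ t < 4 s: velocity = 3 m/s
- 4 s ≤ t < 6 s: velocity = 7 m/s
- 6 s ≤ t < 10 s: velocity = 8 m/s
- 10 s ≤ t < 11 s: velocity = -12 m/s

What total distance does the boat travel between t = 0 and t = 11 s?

Distance (not displacement) is the total path length: add the absolute areas under v-t.
0–4 s: |3| × 4 = 12 m
4–6 s: |7| × 2 = 14 m
6–10 s: |8| × 4 = 32 m
10–11 s: |-12| × 1 = 12 m
Total distance = 70 m

70 m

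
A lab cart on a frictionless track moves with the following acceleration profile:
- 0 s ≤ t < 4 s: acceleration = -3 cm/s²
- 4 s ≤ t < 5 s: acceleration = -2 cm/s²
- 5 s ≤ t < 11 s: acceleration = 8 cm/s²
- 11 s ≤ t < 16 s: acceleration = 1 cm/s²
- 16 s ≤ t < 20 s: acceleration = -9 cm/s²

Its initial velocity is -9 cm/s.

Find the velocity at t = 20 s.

-6 cm/s

Δv equals the area under the a-t graph; then v = v₀ + Δv.
0–4 s: -3 × 4 = -12 cm/s
4–5 s: -2 × 1 = -2 cm/s
5–11 s: 8 × 6 = 48 cm/s
11–16 s: 1 × 5 = 5 cm/s
16–20 s: -9 × 4 = -36 cm/s
Δv = 3 cm/s, so v(20) = -9 + (3) = -6 cm/s.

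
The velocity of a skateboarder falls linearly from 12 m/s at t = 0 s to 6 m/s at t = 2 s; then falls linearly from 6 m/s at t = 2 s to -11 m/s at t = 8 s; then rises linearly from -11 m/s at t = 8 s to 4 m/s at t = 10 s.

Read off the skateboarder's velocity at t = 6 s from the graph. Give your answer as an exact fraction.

-16/3 m/s

On 2–8 s the graph is linear from 6 to -11 m/s: v(6) = 6 + (-11 − 6)·(6 − 2)/(8 − 2) = -16/3 m/s.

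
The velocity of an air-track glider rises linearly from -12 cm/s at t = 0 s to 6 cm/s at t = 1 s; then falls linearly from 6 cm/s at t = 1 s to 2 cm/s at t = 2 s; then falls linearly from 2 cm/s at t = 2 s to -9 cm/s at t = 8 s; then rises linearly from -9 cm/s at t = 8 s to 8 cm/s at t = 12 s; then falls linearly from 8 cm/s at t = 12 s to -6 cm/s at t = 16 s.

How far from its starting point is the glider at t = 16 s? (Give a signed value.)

-18 cm

Displacement is the signed area under the v-t curve.
0–1 s: ½(-12 + 6)(1) = -3 cm
1–2 s: ½(6 + 2)(1) = 4 cm
2–8 s: ½(2 + -9)(6) = -21 cm
8–12 s: ½(-9 + 8)(4) = -2 cm
12–16 s: ½(8 + -6)(4) = 4 cm
Net displacement = -18 cm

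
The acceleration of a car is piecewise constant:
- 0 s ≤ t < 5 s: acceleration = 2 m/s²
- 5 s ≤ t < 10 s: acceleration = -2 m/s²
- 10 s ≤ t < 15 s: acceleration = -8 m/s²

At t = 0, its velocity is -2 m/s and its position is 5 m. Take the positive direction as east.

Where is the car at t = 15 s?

On each constant-a segment, Δv = aΔt and Δx = v₀Δt + ½aΔt²; chain segment to segment.
0–5 s: v starts -2 m/s; Δx = -2·5 + ½·2·5² = 15 m; v ends 8 m/s.
5–10 s: v starts 8 m/s; Δx = 8·5 + ½·-2·5² = 15 m; v ends -2 m/s.
10–15 s: v starts -2 m/s; Δx = -2·5 + ½·-8·5² = -110 m; v ends -42 m/s.
x(15) = 5 + Σ Δx = -75 m.

-75 m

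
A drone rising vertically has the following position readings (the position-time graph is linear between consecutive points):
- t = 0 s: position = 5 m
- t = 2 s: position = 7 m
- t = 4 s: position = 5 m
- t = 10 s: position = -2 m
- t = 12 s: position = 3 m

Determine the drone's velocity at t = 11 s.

Velocity is the slope of the x-t graph on 10–12 s: (3 − -2)/(12 − 10) = 2.5 m/s.

2.5 m/s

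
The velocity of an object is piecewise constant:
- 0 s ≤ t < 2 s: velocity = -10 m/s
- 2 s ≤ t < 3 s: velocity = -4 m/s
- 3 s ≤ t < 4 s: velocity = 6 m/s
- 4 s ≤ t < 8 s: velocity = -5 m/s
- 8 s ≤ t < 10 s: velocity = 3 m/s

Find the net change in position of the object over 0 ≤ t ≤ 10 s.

-32 m

Net displacement equals the area under the velocity-time graph (areas below the axis count negative).
0–2 s: -10 × 2 = -20 m
2–3 s: -4 × 1 = -4 m
3–4 s: 6 × 1 = 6 m
4–8 s: -5 × 4 = -20 m
8–10 s: 3 × 2 = 6 m
Net displacement = -32 m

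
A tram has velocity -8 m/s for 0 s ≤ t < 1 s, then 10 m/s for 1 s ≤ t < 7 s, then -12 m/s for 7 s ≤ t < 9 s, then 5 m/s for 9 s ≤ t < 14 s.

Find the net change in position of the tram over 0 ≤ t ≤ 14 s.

Displacement is the signed area under the v-t curve.
0–1 s: -8 × 1 = -8 m
1–7 s: 10 × 6 = 60 m
7–9 s: -12 × 2 = -24 m
9–14 s: 5 × 5 = 25 m
Net displacement = 53 m

53 m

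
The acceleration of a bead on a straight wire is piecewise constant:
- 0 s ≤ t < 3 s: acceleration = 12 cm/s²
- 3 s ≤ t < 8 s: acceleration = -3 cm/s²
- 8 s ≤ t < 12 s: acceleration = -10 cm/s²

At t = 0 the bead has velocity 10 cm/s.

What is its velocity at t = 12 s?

-9 cm/s

Δv equals the area under the a-t graph; then v = v₀ + Δv.
0–3 s: 12 × 3 = 36 cm/s
3–8 s: -3 × 5 = -15 cm/s
8–12 s: -10 × 4 = -40 cm/s
Δv = -19 cm/s, so v(12) = 10 + (-19) = -9 cm/s.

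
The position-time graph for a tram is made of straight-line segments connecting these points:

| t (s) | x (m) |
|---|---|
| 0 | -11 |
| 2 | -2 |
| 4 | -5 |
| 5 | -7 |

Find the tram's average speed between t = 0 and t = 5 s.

Average speed = (total path length)/(elapsed time); on a piecewise-linear x-t graph the path length is Σ|Δx|.
0–2 s: |Δx| = |-2 − -11| = 9 m
2–4 s: |Δx| = |-5 − -2| = 3 m
4–5 s: |Δx| = |-7 − -5| = 2 m
Total path = 14 m; average speed = 14/5 = 2.8 m/s.

2.8 m/s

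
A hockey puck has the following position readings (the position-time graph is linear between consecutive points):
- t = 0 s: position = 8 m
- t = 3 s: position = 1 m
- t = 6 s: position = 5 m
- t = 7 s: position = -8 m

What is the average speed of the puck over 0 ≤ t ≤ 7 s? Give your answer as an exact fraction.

24/7 m/s

Average speed = (total path length)/(elapsed time); on a piecewise-linear x-t graph the path length is Σ|Δx|.
0–3 s: |Δx| = |1 − 8| = 7 m
3–6 s: |Δx| = |5 − 1| = 4 m
6–7 s: |Δx| = |-8 − 5| = 13 m
Total path = 24 m; average speed = 24/7 = 24/7 m/s.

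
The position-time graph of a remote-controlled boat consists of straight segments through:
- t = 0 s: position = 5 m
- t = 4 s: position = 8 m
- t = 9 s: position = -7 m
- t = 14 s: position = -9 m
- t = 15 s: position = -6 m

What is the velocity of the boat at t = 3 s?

Velocity is the slope of the x-t graph on 0–4 s: (8 − 5)/(4 − 0) = 0.75 m/s.

0.75 m/s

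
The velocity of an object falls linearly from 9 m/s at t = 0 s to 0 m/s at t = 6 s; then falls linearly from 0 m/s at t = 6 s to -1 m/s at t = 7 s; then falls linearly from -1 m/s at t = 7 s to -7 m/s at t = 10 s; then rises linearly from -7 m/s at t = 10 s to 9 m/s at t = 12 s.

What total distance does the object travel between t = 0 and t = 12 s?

47.625 m

Distance (not displacement) is the total path length: add the absolute areas under v-t.
0–6 s: |½(9 + 0)(6)| = 27 m
6–7 s: |½(0 + -1)(1)| = 0.5 m
7–10 s: |½(-1 + -7)(3)| = 12 m
10–12 s: v = 0 at t = 10.875 s; triangle areas 3.0625 + 5.0625 = 8.125 m
Total distance = 47.625 m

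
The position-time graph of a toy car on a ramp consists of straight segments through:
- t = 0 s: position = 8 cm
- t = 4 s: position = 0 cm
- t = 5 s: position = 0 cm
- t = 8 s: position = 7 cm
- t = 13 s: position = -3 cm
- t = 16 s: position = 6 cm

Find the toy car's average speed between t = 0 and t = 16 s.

Average speed = (total path length)/(elapsed time); on a piecewise-linear x-t graph the path length is Σ|Δx|.
0–4 s: |Δx| = |0 − 8| = 8 cm
4–5 s: |Δx| = |0 − 0| = 0 cm
5–8 s: |Δx| = |7 − 0| = 7 cm
8–13 s: |Δx| = |-3 − 7| = 10 cm
13–16 s: |Δx| = |6 − -3| = 9 cm
Total path = 34 cm; average speed = 34/16 = 2.125 cm/s.

2.125 cm/s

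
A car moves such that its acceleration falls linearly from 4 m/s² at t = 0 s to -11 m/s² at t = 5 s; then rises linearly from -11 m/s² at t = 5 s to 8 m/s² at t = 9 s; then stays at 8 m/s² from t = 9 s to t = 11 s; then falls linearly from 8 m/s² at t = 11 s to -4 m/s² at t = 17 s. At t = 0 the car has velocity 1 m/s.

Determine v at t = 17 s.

Δv equals the area under the a-t graph; then v = v₀ + Δv.
0–5 s: ½(4 + -11)(5) = -17.5 m/s
5–9 s: ½(-11 + 8)(4) = -6 m/s
9–11 s: 8 × 2 = 16 m/s
11–17 s: ½(8 + -4)(6) = 12 m/s
Δv = 4.5 m/s, so v(17) = 1 + (4.5) = 5.5 m/s.

5.5 m/s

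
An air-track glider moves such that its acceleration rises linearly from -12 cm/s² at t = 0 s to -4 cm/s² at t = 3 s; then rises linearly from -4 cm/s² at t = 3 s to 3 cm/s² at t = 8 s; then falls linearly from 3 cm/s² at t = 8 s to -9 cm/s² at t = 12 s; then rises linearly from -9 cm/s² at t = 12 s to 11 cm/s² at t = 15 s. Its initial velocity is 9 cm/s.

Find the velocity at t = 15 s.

Δv equals the area under the a-t graph; then v = v₀ + Δv.
0–3 s: ½(-12 + -4)(3) = -24 cm/s
3–8 s: ½(-4 + 3)(5) = -2.5 cm/s
8–12 s: ½(3 + -9)(4) = -12 cm/s
12–15 s: ½(-9 + 11)(3) = 3 cm/s
Δv = -35.5 cm/s, so v(15) = 9 + (-35.5) = -26.5 cm/s.

-26.5 cm/s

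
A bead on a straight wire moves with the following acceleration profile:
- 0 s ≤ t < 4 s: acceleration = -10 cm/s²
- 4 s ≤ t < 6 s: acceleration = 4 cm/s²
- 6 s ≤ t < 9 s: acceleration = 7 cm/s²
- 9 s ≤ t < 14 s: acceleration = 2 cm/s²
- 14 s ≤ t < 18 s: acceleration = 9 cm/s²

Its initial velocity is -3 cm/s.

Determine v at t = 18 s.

Δv equals the area under the a-t graph; then v = v₀ + Δv.
0–4 s: -10 × 4 = -40 cm/s
4–6 s: 4 × 2 = 8 cm/s
6–9 s: 7 × 3 = 21 cm/s
9–14 s: 2 × 5 = 10 cm/s
14–18 s: 9 × 4 = 36 cm/s
Δv = 35 cm/s, so v(18) = -3 + (35) = 32 cm/s.

32 cm/s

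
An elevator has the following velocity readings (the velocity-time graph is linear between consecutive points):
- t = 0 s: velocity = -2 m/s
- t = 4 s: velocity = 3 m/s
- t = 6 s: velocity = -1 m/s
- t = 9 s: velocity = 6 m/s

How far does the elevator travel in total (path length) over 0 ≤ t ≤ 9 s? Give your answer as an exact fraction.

547/35 m

Total distance travelled is ∫|v| dt — sum the magnitudes of each area piece.
0–4 s: v = 0 at t = 1.6 s; triangle areas 1.6 + 3.6 = 5.2 m
4–6 s: v = 0 at t = 5.5 s; triangle areas 2.25 + 0.25 = 2.5 m
6–9 s: v = 0 at t = 45/7 s; triangle areas 3/14 + 54/7 = 111/14 m
Total distance = 547/35 m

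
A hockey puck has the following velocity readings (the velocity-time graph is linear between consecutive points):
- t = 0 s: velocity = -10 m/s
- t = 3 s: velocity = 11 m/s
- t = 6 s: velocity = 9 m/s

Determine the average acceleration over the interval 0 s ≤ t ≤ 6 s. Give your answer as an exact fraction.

19/6 m/s²

Average acceleration = Δv/Δt = (9 − -10)/(6 − 0) = 19/6 m/s².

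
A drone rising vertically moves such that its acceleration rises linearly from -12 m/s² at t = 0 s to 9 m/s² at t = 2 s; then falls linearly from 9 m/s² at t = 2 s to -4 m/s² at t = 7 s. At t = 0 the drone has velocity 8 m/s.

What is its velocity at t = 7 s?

Δv equals the area under the a-t graph; then v = v₀ + Δv.
0–2 s: ½(-12 + 9)(2) = -3 m/s
2–7 s: ½(9 + -4)(5) = 12.5 m/s
Δv = 9.5 m/s, so v(7) = 8 + (9.5) = 17.5 m/s.

17.5 m/s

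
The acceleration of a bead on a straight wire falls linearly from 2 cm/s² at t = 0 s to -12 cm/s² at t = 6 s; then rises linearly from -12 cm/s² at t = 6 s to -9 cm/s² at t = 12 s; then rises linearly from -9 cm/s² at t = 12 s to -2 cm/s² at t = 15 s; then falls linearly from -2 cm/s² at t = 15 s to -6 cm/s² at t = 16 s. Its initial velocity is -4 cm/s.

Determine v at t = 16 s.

-117.5 cm/s

Δv equals the area under the a-t graph; then v = v₀ + Δv.
0–6 s: ½(2 + -12)(6) = -30 cm/s
6–12 s: ½(-12 + -9)(6) = -63 cm/s
12–15 s: ½(-9 + -2)(3) = -16.5 cm/s
15–16 s: ½(-2 + -6)(1) = -4 cm/s
Δv = -113.5 cm/s, so v(16) = -4 + (-113.5) = -117.5 cm/s.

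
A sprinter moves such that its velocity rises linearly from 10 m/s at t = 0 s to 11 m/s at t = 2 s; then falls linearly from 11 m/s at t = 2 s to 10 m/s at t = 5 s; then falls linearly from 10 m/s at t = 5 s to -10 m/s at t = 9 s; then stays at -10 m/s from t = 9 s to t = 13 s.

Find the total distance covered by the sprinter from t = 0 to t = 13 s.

Distance (not displacement) is the total path length: add the absolute areas under v-t.
0–2 s: |½(10 + 11)(2)| = 21 m
2–5 s: |½(11 + 10)(3)| = 31.5 m
5–9 s: v = 0 at t = 7 s; triangle areas 10 + 10 = 20 m
9–13 s: |-10| × 4 = 40 m
Total distance = 112.5 m

112.5 m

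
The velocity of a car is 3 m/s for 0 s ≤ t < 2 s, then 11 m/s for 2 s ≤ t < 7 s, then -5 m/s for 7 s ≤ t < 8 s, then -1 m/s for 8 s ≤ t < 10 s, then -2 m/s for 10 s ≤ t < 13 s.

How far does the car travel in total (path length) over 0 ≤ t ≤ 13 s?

Distance (not displacement) is the total path length: add the absolute areas under v-t.
0–2 s: |3| × 2 = 6 m
2–7 s: |11| × 5 = 55 m
7–8 s: |-5| × 1 = 5 m
8–10 s: |-1| × 2 = 2 m
10–13 s: |-2| × 3 = 6 m
Total distance = 74 m

74 m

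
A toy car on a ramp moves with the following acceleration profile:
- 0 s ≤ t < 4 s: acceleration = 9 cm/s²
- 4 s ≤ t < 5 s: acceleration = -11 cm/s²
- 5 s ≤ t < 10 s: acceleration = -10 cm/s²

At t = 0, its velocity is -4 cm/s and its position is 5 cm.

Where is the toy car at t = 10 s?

67.5 cm

On each constant-a segment, Δv = aΔt and Δx = v₀Δt + ½aΔt²; chain segment to segment.
0–4 s: v starts -4 cm/s; Δx = -4·4 + ½·9·4² = 56 cm; v ends 32 cm/s.
4–5 s: v starts 32 cm/s; Δx = 32·1 + ½·-11·1² = 26.5 cm; v ends 21 cm/s.
5–10 s: v starts 21 cm/s; Δx = 21·5 + ½·-10·5² = -20 cm; v ends -29 cm/s.
x(10) = 5 + Σ Δx = 67.5 cm.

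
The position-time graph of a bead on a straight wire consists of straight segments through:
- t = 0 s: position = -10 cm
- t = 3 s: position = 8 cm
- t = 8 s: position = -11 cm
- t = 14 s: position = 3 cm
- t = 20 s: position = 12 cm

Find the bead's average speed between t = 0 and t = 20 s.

3 cm/s

Average speed = (total path length)/(elapsed time); on a piecewise-linear x-t graph the path length is Σ|Δx|.
0–3 s: |Δx| = |8 − -10| = 18 cm
3–8 s: |Δx| = |-11 − 8| = 19 cm
8–14 s: |Δx| = |3 − -11| = 14 cm
14–20 s: |Δx| = |12 − 3| = 9 cm
Total path = 60 cm; average speed = 60/20 = 3 cm/s.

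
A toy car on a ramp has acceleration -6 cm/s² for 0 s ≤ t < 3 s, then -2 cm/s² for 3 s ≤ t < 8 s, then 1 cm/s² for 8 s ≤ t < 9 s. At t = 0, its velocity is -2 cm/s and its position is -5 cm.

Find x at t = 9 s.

-192.5 cm

On each constant-a segment, Δv = aΔt and Δx = v₀Δt + ½aΔt²; chain segment to segment.
0–3 s: v starts -2 cm/s; Δx = -2·3 + ½·-6·3² = -33 cm; v ends -20 cm/s.
3–8 s: v starts -20 cm/s; Δx = -20·5 + ½·-2·5² = -125 cm; v ends -30 cm/s.
8–9 s: v starts -30 cm/s; Δx = -30·1 + ½·1·1² = -29.5 cm; v ends -29 cm/s.
x(9) = -5 + Σ Δx = -192.5 cm.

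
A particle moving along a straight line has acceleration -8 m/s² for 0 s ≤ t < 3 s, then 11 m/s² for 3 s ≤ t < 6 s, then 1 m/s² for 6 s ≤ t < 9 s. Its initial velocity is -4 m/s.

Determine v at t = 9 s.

8 m/s

Δv equals the area under the a-t graph; then v = v₀ + Δv.
0–3 s: -8 × 3 = -24 m/s
3–6 s: 11 × 3 = 33 m/s
6–9 s: 1 × 3 = 3 m/s
Δv = 12 m/s, so v(9) = -4 + (12) = 8 m/s.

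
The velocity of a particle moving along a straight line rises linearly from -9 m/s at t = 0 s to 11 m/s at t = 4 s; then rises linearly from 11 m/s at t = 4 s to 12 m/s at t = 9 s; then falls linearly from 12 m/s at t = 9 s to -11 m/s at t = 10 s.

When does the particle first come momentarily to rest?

v changes sign on 0–4 s (from -9 to 11); the graph is linear there, so v = 0 at t = 0 + (9)·(4 − 0)/(11 − -9) = 1.8 s.

t = 1.8 s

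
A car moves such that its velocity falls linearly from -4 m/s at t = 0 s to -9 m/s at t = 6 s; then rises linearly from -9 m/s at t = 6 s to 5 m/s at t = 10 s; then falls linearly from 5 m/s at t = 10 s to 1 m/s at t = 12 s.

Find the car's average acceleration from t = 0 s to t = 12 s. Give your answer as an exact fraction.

Average acceleration = Δv/Δt = (1 − -4)/(12 − 0) = 5/12 m/s².

5/12 m/s²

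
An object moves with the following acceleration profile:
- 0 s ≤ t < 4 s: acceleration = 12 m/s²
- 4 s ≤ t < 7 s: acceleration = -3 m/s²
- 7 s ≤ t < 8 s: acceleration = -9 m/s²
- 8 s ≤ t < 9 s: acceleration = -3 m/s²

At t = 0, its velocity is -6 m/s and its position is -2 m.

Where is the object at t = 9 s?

233.5 m

On each constant-a segment, Δv = aΔt and Δx = v₀Δt + ½aΔt²; chain segment to segment.
0–4 s: v starts -6 m/s; Δx = -6·4 + ½·12·4² = 72 m; v ends 42 m/s.
4–7 s: v starts 42 m/s; Δx = 42·3 + ½·-3·3² = 112.5 m; v ends 33 m/s.
7–8 s: v starts 33 m/s; Δx = 33·1 + ½·-9·1² = 28.5 m; v ends 24 m/s.
8–9 s: v starts 24 m/s; Δx = 24·1 + ½·-3·1² = 22.5 m; v ends 21 m/s.
x(9) = -2 + Σ Δx = 233.5 m.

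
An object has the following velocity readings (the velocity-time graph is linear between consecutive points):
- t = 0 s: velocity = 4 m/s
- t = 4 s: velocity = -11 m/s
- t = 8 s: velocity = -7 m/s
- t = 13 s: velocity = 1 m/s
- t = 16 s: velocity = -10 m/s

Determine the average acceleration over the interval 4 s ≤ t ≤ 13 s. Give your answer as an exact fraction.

4/3 m/s²

Average acceleration = Δv/Δt = (1 − -11)/(13 − 4) = 4/3 m/s².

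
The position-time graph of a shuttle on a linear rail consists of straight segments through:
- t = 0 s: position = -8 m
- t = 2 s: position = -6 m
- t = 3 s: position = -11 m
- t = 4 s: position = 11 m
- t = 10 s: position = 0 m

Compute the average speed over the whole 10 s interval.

Average speed = (total path length)/(elapsed time); on a piecewise-linear x-t graph the path length is Σ|Δx|.
0–2 s: |Δx| = |-6 − -8| = 2 m
2–3 s: |Δx| = |-11 − -6| = 5 m
3–4 s: |Δx| = |11 − -11| = 22 m
4–10 s: |Δx| = |0 − 11| = 11 m
Total path = 40 m; average speed = 40/10 = 4 m/s.

4 m/s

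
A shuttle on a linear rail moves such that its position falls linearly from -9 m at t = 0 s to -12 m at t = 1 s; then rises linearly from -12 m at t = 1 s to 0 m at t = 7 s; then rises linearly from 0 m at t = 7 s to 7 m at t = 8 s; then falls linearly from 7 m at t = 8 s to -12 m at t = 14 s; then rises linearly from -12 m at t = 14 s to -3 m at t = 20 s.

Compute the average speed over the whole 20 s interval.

Average speed = (total path length)/(elapsed time); on a piecewise-linear x-t graph the path length is Σ|Δx|.
0–1 s: |Δx| = |-12 − -9| = 3 m
1–7 s: |Δx| = |0 − -12| = 12 m
7–8 s: |Δx| = |7 − 0| = 7 m
8–14 s: |Δx| = |-12 − 7| = 19 m
14–20 s: |Δx| = |-3 − -12| = 9 m
Total path = 50 m; average speed = 50/20 = 2.5 m/s.

2.5 m/s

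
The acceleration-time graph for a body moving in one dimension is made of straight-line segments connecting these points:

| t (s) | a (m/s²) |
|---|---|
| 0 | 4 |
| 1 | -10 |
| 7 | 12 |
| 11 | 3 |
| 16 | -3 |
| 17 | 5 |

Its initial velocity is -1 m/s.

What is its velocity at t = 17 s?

Δv equals the area under the a-t graph; then v = v₀ + Δv.
0–1 s: ½(4 + -10)(1) = -3 m/s
1–7 s: ½(-10 + 12)(6) = 6 m/s
7–11 s: ½(12 + 3)(4) = 30 m/s
11–16 s: ½(3 + -3)(5) = 0 m/s
16–17 s: ½(-3 + 5)(1) = 1 m/s
Δv = 34 m/s, so v(17) = -1 + (34) = 33 m/s.

33 m/s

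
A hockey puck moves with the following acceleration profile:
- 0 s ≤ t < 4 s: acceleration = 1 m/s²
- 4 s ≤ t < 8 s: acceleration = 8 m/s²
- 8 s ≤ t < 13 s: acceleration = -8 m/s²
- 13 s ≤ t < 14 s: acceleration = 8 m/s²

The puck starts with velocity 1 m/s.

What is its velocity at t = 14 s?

5 m/s

Δv equals the area under the a-t graph; then v = v₀ + Δv.
0–4 s: 1 × 4 = 4 m/s
4–8 s: 8 × 4 = 32 m/s
8–13 s: -8 × 5 = -40 m/s
13–14 s: 8 × 1 = 8 m/s
Δv = 4 m/s, so v(14) = 1 + (4) = 5 m/s.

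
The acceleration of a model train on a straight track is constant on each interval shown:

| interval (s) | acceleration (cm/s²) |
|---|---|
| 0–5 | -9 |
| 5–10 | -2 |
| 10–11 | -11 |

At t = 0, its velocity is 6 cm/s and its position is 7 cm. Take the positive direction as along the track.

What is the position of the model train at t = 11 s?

-350 cm

On each constant-a segment, Δv = aΔt and Δx = v₀Δt + ½aΔt²; chain segment to segment.
0–5 s: v starts 6 cm/s; Δx = 6·5 + ½·-9·5² = -82.5 cm; v ends -39 cm/s.
5–10 s: v starts -39 cm/s; Δx = -39·5 + ½·-2·5² = -220 cm; v ends -49 cm/s.
10–11 s: v starts -49 cm/s; Δx = -49·1 + ½·-11·1² = -54.5 cm; v ends -60 cm/s.
x(11) = 7 + Σ Δx = -350 cm.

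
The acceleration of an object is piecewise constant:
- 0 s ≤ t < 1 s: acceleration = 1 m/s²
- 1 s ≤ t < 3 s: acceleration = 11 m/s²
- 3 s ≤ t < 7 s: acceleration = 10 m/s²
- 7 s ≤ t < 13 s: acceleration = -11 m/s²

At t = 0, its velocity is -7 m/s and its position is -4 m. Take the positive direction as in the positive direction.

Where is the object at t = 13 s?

281.5 m

On each constant-a segment, Δv = aΔt and Δx = v₀Δt + ½aΔt²; chain segment to segment.
0–1 s: v starts -7 m/s; Δx = -7·1 + ½·1·1² = -6.5 m; v ends -6 m/s.
1–3 s: v starts -6 m/s; Δx = -6·2 + ½·11·2² = 10 m; v ends 16 m/s.
3–7 s: v starts 16 m/s; Δx = 16·4 + ½·10·4² = 144 m; v ends 56 m/s.
7–13 s: v starts 56 m/s; Δx = 56·6 + ½·-11·6² = 138 m; v ends -10 m/s.
x(13) = -4 + Σ Δx = 281.5 m.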